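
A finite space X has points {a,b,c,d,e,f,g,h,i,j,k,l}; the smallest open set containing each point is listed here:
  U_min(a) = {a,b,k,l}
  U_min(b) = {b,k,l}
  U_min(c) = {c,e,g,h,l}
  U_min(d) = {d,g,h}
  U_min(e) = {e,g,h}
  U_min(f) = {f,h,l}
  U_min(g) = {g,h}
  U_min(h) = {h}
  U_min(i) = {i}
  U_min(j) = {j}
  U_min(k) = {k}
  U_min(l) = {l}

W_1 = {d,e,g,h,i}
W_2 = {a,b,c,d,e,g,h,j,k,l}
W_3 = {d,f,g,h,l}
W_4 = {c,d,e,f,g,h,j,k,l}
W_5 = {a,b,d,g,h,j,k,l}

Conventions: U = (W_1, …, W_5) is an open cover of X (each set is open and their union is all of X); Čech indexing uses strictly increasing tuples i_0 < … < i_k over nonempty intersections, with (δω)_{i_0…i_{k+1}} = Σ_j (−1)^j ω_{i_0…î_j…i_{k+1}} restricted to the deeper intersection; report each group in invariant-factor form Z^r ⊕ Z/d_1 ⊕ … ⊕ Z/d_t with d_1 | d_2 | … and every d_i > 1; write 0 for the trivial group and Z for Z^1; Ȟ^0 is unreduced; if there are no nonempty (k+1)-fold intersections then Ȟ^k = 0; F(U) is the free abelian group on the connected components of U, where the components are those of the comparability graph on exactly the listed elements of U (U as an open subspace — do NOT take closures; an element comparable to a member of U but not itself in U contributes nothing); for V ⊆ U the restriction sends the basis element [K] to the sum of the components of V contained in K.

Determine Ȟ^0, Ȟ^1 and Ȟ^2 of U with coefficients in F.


nerve of the cover:
  W12={d,e,g,h} W13={d,g,h} W14={d,e,g,h} W15={d,g,h} W23={d,g,h,l} W24={c,d,e,g,h,j,k,l} W25={a,b,d,g,h,j,k,l} W34={d,f,g,h,l} W35={d,g,h,l} W45={d,g,h,j,k,l}
  W123={d,g,h} W124={d,e,g,h} W125={d,g,h} W134={d,g,h} W135={d,g,h} W145={d,g,h} W234={d,g,h,l} W235={d,g,h,l} W245={d,g,h,j,k,l} W345={d,g,h,l}
  W1234={d,g,h} W1235={d,g,h} W1245={d,g,h} W1345={d,g,h} W2345={d,g,h,l}
  W12345={d,g,h}
components per intersection:
  W1: {d,e,g,h} {i}
  W2: {a,b,c,d,e,g,h,k,l} {j}
  W3: {d,f,g,h,l}
  W4: {c,d,e,f,g,h,l} {j} {k}
  W5: {a,b,k,l} {d,g,h} {j}
  W12: {d,e,g,h}
  W13: {d,g,h}
  W14: {d,e,g,h}
  W15: {d,g,h}
  W23: {d,g,h} {l}
  W24: {c,d,e,g,h,l} {j} {k}
  W25: {a,b,k,l} {d,g,h} {j}
  W34: {d,f,g,h,l}
  W35: {d,g,h} {l}
  W45: {d,g,h} {j} {k} {l}
  W123: {d,g,h}
  W124: {d,e,g,h}
  W125: {d,g,h}
  W134: {d,g,h}
  W135: {d,g,h}
  W145: {d,g,h}
  W234: {d,g,h} {l}
  W235: {d,g,h} {l}
  W245: {d,g,h} {j} {k} {l}
  W345: {d,g,h} {l}
  W1234: {d,g,h}
  W1235: {d,g,h}
  W1245: {d,g,h}
  W1345: {d,g,h}
  W2345: {d,g,h} {l}
  W12345: {d,g,h}
C dims 11,19,16,6; δ0: rk 8, SNF 1^8; δ1: rk 11, SNF 1^11; δ2: rk 5, SNF 1^5
Ȟ^0 = (11 − 8) − 0 = 3, so Ȟ^0 ≅ Z^3
Ȟ^1 = (19 − 11) − 8 = 0, so Ȟ^1 ≅ 0
Ȟ^2 = (16 − 5) − 11 = 0, so Ȟ^2 ≅ 0

Ȟ^0 = Z^3, Ȟ^1 = 0 and Ȟ^2 = 0


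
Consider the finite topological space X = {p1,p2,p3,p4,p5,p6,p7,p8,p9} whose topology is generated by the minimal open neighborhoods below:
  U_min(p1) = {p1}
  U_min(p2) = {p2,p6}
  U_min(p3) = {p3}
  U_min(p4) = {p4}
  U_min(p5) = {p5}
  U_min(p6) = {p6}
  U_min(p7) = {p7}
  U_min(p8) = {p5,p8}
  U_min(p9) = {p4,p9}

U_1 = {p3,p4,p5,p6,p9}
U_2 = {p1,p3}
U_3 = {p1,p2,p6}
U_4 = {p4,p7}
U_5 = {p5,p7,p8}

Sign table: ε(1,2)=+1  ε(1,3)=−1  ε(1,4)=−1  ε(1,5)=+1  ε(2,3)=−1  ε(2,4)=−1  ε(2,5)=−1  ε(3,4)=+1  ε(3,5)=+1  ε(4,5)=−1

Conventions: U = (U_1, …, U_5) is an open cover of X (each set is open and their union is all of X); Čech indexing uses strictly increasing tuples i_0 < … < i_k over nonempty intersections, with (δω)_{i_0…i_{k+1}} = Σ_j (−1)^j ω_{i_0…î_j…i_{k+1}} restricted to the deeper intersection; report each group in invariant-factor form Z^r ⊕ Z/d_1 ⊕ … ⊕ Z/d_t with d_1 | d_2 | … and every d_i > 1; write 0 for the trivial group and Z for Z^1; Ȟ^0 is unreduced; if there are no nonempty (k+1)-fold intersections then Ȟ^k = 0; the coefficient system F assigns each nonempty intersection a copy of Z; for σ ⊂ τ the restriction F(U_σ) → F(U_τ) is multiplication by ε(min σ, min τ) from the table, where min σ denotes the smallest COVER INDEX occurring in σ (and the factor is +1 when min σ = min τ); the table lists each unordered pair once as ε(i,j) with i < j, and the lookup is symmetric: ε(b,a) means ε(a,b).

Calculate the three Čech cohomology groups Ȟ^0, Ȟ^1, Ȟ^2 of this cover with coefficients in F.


nonempty overlaps:
  U12={p3} U13={p6} U14={p4} U15={p5} U23={p1} U45={p7}
C dims 5,6; δ0: rk 4, SNF 1^4
degree 0: 5−4−0 = 1 → Ȟ^0 ≅ Z
degree 1: 6−0−4 = 2 → Ȟ^1 ≅ Z^2
degree 2: 0−0−0 = 0 → Ȟ^2 ≅ 0

Ȟ^0(U;F) ≅ Z, Ȟ^1(U;F) ≅ Z^2 and Ȟ^2(U;F) ≅ 0


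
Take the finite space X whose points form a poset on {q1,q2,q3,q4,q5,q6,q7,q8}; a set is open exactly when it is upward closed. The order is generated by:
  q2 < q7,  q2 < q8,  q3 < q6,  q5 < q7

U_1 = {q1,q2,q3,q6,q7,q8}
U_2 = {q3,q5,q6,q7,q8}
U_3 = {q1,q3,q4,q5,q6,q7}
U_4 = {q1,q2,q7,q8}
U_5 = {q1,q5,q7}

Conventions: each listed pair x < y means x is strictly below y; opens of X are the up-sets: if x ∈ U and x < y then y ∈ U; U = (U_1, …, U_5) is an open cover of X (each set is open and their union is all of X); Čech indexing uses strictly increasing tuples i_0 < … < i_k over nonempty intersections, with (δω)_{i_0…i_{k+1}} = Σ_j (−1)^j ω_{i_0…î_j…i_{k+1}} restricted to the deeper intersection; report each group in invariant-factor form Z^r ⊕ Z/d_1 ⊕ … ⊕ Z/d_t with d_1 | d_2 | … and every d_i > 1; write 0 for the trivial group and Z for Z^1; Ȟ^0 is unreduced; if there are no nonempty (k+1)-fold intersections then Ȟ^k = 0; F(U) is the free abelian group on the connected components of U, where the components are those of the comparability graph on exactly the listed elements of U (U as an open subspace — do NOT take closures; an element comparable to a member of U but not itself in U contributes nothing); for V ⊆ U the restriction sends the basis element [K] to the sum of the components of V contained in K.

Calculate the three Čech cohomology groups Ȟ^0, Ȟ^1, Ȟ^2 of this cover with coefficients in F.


nonempty overlaps:
  U12={q3,q6,q7,q8} U13={q1,q3,q6,q7} U14={q1,q2,q7,q8} U15={q1,q7} U23={q3,q5,q6,q7} U24={q7,q8} U25={q5,q7} U34={q1,q7} U35={q1,q5,q7} U45={q1,q7}
  U123={q3,q6,q7} U124={q7,q8} U125={q7} U134={q1,q7} U135={q1,q7} U145={q1,q7} U234={q7} U235={q5,q7} U245={q7} U345={q1,q7}
  U1234={q7} U1235={q7} U1245={q7} U1345={q1,q7} U2345={q7}
  U12345={q7}
components per intersection:
  U1: {q1} {q2,q7,q8} {q3,q6}
  U2: {q3,q6} {q5,q7} {q8}
  U3: {q1} {q3,q6} {q4} {q5,q7}
  U4: {q1} {q2,q7,q8}
  U5: {q1} {q5,q7}
  U12: {q3,q6} {q7} {q8}
  U13: {q1} {q3,q6} {q7}
  U14: {q1} {q2,q7,q8}
  U15: {q1} {q7}
  U23: {q3,q6} {q5,q7}
  U24: {q7} {q8}
  U25: {q5,q7}
  U34: {q1} {q7}
  U35: {q1} {q5,q7}
  U45: {q1} {q7}
  U123: {q3,q6} {q7}
  U124: {q7} {q8}
  U125: {q7}
  U134: {q1} {q7}
  U135: {q1} {q7}
  U145: {q1} {q7}
  U234: {q7}
  U235: {q5,q7}
  U245: {q7}
  U345: {q1} {q7}
  U1234: {q7}
  U1235: {q7}
  U1245: {q7}
  U1345: {q1} {q7}
  U2345: {q7}
  U12345: {q7}
C dims 14,21,16,6; δ0: rk 10, SNF 1^10; δ1: rk 11, SNF 1^11; δ2: rk 5, SNF 1^5
degree 0: 14−10−0 = 4 → Ȟ^0 ≅ Z^4
degree 1: 21−11−10 = 0 → Ȟ^1 ≅ 0
degree 2: 16−5−11 = 0 → Ȟ^2 ≅ 0

Ȟ^0 ≅ Z^4,  Ȟ^1 ≅ 0,  Ȟ^2 ≅ 0


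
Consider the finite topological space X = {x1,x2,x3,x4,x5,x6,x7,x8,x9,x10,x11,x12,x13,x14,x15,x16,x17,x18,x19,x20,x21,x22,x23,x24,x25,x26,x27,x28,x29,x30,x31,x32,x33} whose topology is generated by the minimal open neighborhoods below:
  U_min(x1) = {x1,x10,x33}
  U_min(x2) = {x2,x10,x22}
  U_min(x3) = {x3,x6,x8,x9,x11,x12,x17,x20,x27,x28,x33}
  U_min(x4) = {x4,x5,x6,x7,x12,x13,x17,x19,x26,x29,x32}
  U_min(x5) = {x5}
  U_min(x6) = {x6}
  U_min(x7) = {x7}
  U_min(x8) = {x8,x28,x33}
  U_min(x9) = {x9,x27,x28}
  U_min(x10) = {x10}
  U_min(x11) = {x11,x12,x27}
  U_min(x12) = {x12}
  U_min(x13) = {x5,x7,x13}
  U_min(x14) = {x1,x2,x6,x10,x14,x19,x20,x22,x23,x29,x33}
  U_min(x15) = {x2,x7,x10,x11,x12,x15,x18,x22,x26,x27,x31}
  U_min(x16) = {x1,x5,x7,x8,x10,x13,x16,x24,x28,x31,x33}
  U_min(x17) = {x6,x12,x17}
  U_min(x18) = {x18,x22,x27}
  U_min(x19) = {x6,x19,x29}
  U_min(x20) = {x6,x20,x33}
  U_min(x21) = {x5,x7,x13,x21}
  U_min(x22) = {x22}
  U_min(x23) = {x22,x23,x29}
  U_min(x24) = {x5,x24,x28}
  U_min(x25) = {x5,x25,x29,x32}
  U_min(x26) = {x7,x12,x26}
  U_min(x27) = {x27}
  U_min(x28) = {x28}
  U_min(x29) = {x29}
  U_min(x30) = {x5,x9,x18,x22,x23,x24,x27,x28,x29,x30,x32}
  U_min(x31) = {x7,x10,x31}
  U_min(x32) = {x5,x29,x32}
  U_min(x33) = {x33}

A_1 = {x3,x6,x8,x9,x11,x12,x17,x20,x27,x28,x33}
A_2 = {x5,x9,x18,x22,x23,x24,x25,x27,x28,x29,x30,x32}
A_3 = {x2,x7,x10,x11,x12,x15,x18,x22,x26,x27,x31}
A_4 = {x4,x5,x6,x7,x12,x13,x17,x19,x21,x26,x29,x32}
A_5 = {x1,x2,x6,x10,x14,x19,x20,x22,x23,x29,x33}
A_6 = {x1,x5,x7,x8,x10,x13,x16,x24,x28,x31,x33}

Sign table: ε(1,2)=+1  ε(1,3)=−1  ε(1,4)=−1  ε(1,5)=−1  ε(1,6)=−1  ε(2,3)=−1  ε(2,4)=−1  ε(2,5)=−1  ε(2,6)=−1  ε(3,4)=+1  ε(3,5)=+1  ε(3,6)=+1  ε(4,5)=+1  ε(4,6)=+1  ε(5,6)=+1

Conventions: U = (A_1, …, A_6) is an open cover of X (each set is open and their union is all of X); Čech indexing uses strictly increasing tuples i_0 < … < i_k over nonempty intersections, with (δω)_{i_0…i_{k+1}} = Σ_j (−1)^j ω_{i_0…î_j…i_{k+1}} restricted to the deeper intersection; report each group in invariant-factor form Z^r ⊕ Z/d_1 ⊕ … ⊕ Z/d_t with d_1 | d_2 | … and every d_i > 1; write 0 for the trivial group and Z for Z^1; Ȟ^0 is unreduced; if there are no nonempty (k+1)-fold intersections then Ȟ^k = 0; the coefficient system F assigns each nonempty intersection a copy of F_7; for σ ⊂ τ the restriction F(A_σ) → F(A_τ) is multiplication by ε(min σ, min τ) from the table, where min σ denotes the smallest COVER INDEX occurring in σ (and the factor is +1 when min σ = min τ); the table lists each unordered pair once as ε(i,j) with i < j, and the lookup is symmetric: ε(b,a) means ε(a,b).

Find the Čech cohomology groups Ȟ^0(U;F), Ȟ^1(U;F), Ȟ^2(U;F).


nerve simplices:
  A12={x9,x27,x28} A13={x11,x12,x27} A14={x6,x12,x17} A15={x6,x20,x33} A16={x8,x28,x33} A23={x18,x22,x27} A24={x5,x29,x32} A25={x22,x23,x29} A26={x5,x24,x28} A34={x7,x12,x26} A35={x2,x10,x22} A36={x7,x10,x31} A45={x6,x19,x29} A46={x5,x7,x13} A56={x1,x10,x33}
  A123={x27} A126={x28} A134={x12} A145={x6} A156={x33} A235={x22} A245={x29} A246={x5} A346={x7} A356={x10}
C dims 6,15,10; δ0: rk_F7 5; δ1: rk_F7 10
degree 0: 6−5−0 = 1 → Ȟ^0 ≅ Z/7
degree 1: 15−10−5 = 0 → Ȟ^1 ≅ 0
degree 2: 10−0−10 = 0 → Ȟ^2 ≅ 0

Ȟ^0(U;F) ≅ Z/7; Ȟ^1(U;F) ≅ 0; Ȟ^2(U;F) ≅ 0


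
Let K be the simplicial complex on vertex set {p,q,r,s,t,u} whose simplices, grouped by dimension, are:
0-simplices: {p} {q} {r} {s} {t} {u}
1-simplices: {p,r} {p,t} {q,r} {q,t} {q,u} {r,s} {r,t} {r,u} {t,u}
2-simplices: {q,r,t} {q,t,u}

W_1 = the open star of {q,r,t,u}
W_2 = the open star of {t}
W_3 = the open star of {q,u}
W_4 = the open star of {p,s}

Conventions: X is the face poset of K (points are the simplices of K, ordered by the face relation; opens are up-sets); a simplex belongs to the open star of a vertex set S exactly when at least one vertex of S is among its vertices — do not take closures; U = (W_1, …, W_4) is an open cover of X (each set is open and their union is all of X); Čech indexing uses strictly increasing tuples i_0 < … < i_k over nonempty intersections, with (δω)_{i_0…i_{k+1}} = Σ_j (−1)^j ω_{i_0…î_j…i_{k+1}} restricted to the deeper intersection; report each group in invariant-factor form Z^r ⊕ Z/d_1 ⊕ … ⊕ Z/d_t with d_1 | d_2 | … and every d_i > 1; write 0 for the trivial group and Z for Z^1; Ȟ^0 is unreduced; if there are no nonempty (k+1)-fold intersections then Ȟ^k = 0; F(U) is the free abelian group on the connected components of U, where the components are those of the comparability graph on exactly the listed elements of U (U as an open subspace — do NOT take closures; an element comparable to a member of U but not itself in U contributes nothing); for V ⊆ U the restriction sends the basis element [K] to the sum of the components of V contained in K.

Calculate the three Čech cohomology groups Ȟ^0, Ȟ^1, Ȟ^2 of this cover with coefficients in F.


Ȟ^0 = Z, Ȟ^1 = Z, Ȟ^2 = 0

intersection data:
  W1={{q},{r},{t},{u},{p,r},{p,t},{q,r},{q,t},{q,u},{r,s},{r,t},{r,u},{t,u},{q,r,t},{q,t,u}} W2={{t},{p,t},{q,t},{r,t},{t,u},{q,r,t},{q,t,u}} W3={{q},{u},{q,r},{q,t},{q,u},{r,u},{t,u},{q,r,t},{q,t,u}} W4={{p},{s},{p,r},{p,t},{r,s}}
  W12={{t},{p,t},{q,t},{r,t},{t,u},{q,r,t},{q,t,u}} W13={{q},{u},{q,r},{q,t},{q,u},{r,u},{t,u},{q,r,t},{q,t,u}} W14={{p,r},{p,t},{r,s}} W23={{q,t},{t,u},{q,r,t},{q,t,u}} W24={{p,t}}
  W123={{q,t},{t,u},{q,r,t},{q,t,u}} W124={{p,t}}
components per intersection:
  W1: {{q},{r},{t},{u},{p,r},{p,t},{q,r},{q,t},{q,u},{r,s},{r,t},{r,u},{t,u},{q,r,t},{q,t,u}}
  W2: {{t},{p,t},{q,t},{r,t},{t,u},{q,r,t},{q,t,u}}
  W3: {{q},{u},{q,r},{q,t},{q,u},{r,u},{t,u},{q,r,t},{q,t,u}}
  W4: {{p},{p,r},{p,t}} {{s},{r,s}}
  W12: {{t},{p,t},{q,t},{r,t},{t,u},{q,r,t},{q,t,u}}
  W13: {{q},{u},{q,r},{q,t},{q,u},{r,u},{t,u},{q,r,t},{q,t,u}}
  W14: {{p,r}} {{p,t}} {{r,s}}
  W23: {{q,t},{t,u},{q,r,t},{q,t,u}}
  W24: {{p,t}}
  W123: {{q,t},{t,u},{q,r,t},{q,t,u}}
  W124: {{p,t}}
C dims 5,7,2; δ0: rk 4, SNF 1^4; δ1: rk 2, SNF 1^2
Ȟ^0 = (5 − 4) − 0 = 1, so Ȟ^0 ≅ Z
Ȟ^1 = (7 − 2) − 4 = 1, so Ȟ^1 ≅ Z
Ȟ^2 = (2 − 0) − 2 = 0, so Ȟ^2 ≅ 0


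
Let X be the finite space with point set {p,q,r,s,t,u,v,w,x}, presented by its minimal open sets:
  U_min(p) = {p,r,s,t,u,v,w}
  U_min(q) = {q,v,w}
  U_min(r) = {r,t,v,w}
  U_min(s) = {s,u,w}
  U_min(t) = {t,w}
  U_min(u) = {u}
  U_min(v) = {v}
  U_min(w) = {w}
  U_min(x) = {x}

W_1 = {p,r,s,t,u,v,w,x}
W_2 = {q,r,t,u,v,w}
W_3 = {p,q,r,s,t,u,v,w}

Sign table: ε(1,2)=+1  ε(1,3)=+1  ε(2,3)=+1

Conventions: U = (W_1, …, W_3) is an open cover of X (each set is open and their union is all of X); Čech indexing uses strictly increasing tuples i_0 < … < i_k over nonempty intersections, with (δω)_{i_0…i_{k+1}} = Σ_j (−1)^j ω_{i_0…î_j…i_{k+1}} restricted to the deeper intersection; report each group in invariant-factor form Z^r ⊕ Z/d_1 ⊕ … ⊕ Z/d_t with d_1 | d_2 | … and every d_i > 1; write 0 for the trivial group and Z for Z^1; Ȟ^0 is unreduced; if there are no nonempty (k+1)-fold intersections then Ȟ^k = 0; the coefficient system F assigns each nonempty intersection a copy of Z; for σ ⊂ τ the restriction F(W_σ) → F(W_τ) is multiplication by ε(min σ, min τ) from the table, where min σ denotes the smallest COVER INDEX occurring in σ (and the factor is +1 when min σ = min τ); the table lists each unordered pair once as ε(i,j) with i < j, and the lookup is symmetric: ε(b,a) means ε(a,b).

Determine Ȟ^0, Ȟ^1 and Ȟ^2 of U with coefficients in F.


Ȟ^0 ≅ Z, Ȟ^1 ≅ 0 and Ȟ^2 ≅ 0

nonempty intersections:
  W12={r,t,u,v,w} W13={p,r,s,t,u,v,w} W23={q,r,t,u,v,w}
  W123={r,t,u,v,w}
C dims 3,3,1; δ0: rk 2, SNF 1^2; δ1: rk 1, SNF 1^1
Ȟ^0: (3−2)−0=1 ⇒ Z
Ȟ^1: (3−1)−2=0 ⇒ 0
Ȟ^2: (1−0)−1=0 ⇒ 0


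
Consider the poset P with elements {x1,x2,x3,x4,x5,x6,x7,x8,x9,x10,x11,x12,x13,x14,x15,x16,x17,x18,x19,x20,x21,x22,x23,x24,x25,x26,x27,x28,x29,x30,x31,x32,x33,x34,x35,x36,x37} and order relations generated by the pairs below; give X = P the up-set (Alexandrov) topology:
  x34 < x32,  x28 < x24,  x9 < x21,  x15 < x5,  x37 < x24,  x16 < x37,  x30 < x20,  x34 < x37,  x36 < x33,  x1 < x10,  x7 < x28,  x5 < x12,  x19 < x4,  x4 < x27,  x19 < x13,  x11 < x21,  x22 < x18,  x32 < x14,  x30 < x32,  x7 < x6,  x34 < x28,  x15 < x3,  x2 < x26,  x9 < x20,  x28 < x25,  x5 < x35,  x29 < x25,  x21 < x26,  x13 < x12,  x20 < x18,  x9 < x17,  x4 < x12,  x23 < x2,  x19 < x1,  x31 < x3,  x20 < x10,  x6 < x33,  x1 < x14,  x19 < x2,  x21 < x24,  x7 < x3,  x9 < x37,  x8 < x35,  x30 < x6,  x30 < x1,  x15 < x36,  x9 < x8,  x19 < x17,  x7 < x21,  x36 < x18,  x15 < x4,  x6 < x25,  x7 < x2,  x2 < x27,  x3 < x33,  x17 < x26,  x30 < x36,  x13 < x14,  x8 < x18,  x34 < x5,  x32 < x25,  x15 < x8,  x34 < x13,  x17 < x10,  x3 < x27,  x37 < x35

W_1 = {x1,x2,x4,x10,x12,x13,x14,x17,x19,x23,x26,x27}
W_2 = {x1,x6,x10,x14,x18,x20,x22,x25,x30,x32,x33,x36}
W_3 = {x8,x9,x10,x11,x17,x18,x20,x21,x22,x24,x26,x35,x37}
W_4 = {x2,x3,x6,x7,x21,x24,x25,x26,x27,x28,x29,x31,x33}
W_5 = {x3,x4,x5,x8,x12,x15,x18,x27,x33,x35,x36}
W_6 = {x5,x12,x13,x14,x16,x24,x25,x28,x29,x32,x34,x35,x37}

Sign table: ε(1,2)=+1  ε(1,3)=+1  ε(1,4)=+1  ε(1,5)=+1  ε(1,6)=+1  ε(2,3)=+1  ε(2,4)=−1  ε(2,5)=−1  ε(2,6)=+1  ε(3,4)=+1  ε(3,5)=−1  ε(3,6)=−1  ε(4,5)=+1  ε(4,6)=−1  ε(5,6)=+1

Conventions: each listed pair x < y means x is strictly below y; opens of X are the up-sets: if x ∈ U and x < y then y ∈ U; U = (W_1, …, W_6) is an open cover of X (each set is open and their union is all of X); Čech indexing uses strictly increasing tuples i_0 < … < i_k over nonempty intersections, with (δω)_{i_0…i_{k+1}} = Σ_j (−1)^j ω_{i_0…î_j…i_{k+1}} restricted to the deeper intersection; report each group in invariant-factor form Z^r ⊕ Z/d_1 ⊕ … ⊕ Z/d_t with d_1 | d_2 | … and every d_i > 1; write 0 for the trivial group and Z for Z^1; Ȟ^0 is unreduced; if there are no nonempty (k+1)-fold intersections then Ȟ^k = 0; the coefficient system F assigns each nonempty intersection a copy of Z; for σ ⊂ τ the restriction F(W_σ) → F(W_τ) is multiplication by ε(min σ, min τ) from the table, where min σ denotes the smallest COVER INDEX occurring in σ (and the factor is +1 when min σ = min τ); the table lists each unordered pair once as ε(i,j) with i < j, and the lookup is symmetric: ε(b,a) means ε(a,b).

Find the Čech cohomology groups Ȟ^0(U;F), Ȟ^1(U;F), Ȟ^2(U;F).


Ȟ^0 ≅ 0,  Ȟ^1 ≅ Z/2,  Ȟ^2 ≅ Z

nerve simplices:
  W12={x1,x10,x14} W13={x10,x17,x26} W14={x2,x26,x27} W15={x4,x12,x27} W16={x12,x13,x14} W23={x10,x18,x20,x22} W24={x6,x25,x33} W25={x18,x33,x36} W26={x14,x25,x32} W34={x21,x24,x26} W35={x8,x18,x35} W36={x24,x35,x37} W45={x3,x27,x33} W46={x24,x25,x28,x29} W56={x5,x12,x35}
  W123={x10} W126={x14} W134={x26} W145={x27} W156={x12} W235={x18} W245={x33} W246={x25} W346={x24} W356={x35}
C dims 6,15,10; δ0: rk 6, SNF 1^5·2; δ1: rk 9, SNF 1^9
degree 0: 6−6−0 = 0 → Ȟ^0 ≅ 0
degree 1: 15−9−6 = 0 plus torsion [2] → Ȟ^1 ≅ Z/2
degree 2: 10−0−9 = 1 → Ȟ^2 ≅ Z


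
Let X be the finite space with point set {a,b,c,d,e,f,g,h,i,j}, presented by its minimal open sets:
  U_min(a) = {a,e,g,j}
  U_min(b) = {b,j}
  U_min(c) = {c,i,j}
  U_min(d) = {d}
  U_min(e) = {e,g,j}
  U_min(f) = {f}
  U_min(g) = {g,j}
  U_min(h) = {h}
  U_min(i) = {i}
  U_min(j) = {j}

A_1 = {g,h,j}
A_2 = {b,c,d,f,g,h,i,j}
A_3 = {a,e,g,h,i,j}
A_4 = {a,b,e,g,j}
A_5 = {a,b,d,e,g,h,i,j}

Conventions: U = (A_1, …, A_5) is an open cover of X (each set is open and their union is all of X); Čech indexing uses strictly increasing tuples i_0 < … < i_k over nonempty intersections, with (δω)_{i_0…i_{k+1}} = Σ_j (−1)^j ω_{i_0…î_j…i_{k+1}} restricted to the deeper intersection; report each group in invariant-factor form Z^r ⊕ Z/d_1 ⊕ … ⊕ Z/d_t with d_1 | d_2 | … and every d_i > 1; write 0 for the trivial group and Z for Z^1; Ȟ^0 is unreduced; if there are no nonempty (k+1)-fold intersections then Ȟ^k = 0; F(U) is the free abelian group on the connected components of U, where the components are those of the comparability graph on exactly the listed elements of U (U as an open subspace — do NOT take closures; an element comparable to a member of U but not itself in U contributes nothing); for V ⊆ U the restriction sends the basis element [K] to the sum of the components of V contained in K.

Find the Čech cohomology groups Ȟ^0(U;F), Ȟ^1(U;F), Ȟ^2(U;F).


Ȟ^0(U;F) ≅ Z^4; Ȟ^1(U;F) ≅ 0; Ȟ^2(U;F) ≅ 0

nonempty intersections:
  A12={g,h,j} A13={g,h,j} A14={g,j} A15={g,h,j} A23={g,h,i,j} A24={b,g,j} A25={b,d,g,h,i,j} A34={a,e,g,j} A35={a,e,g,h,i,j} A45={a,b,e,g,j}
  A123={g,h,j} A124={g,j} A125={g,h,j} A134={g,j} A135={g,h,j} A145={g,j} A234={g,j} A235={g,h,i,j} A245={b,g,j} A345={a,e,g,j}
  A1234={g,j} A1235={g,h,j} A1245={g,j} A1345={g,j} A2345={g,j}
  A12345={g,j}
components per intersection:
  A1: {g,j} {h}
  A2: {b,c,g,i,j} {d} {f} {h}
  A3: {a,e,g,j} {h} {i}
  A4: {a,b,e,g,j}
  A5: {a,b,e,g,j} {d} {h} {i}
  A12: {g,j} {h}
  A13: {g,j} {h}
  A14: {g,j}
  A15: {g,j} {h}
  A23: {g,j} {h} {i}
  A24: {b,g,j}
  A25: {b,g,j} {d} {h} {i}
  A34: {a,e,g,j}
  A35: {a,e,g,j} {h} {i}
  A45: {a,b,e,g,j}
  A123: {g,j} {h}
  A124: {g,j}
  A125: {g,j} {h}
  A134: {g,j}
  A135: {g,j} {h}
  A145: {g,j}
  A234: {g,j}
  A235: {g,j} {h} {i}
  A245: {b,g,j}
  A345: {a,e,g,j}
  A1234: {g,j}
  A1235: {g,j} {h}
  A1245: {g,j}
  A1345: {g,j}
  A2345: {g,j}
  A12345: {g,j}
C dims 14,20,15,6; δ0: rk 10, SNF 1^10; δ1: rk 10, SNF 1^10; δ2: rk 5, SNF 1^5
Ȟ^0: (14−10)−0=4 ⇒ Z^4
Ȟ^1: (20−10)−10=0 ⇒ 0
Ȟ^2: (15−5)−10=0 ⇒ 0


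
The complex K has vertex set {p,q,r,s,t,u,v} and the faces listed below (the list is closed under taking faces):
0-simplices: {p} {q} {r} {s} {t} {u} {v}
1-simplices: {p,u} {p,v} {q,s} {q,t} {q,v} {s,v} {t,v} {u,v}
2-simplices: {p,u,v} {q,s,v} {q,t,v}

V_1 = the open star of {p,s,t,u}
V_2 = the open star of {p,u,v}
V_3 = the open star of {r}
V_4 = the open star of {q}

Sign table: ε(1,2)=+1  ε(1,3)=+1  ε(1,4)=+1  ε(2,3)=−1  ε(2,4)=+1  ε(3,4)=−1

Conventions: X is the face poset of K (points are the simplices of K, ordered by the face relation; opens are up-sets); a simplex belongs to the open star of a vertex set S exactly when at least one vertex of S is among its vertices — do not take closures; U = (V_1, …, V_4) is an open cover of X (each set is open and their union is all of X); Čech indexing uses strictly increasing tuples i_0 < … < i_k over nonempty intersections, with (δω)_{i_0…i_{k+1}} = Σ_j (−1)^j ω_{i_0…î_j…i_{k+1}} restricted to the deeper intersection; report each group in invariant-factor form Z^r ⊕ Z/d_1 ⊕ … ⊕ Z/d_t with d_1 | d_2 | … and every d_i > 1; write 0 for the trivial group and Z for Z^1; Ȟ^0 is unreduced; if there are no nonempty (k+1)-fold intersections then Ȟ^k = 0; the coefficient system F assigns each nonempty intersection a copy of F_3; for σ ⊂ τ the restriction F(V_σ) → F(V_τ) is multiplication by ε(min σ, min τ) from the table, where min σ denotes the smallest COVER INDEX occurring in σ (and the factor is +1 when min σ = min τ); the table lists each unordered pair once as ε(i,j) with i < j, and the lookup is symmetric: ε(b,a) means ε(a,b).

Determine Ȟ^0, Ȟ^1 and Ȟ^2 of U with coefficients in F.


nerve simplices:
  V1={{p},{s},{t},{u},{p,u},{p,v},{q,s},{q,t},{s,v},{t,v},{u,v},{p,u,v},{q,s,v},{q,t,v}} V2={{p},{u},{v},{p,u},{p,v},{q,v},{s,v},{t,v},{u,v},{p,u,v},{q,s,v},{q,t,v}} V3={{r}} V4={{q},{q,s},{q,t},{q,v},{q,s,v},{q,t,v}}
  V12={{p},{u},{p,u},{p,v},{s,v},{t,v},{u,v},{p,u,v},{q,s,v},{q,t,v}} V14={{q,s},{q,t},{q,s,v},{q,t,v}} V24={{q,v},{q,s,v},{q,t,v}}
  V124={{q,s,v},{q,t,v}}
C dims 4,3,1; δ0: rk_F3 2; δ1: rk_F3 1
degree 0: 4−2−0 = 2 → Ȟ^0 ≅ Z/3 ⊕ Z/3
degree 1: 3−1−2 = 0 → Ȟ^1 ≅ 0
degree 2: 1−0−1 = 0 → Ȟ^2 ≅ 0

Ȟ^0 = Z/3 ⊕ Z/3, Ȟ^1 = 0 and Ȟ^2 = 0


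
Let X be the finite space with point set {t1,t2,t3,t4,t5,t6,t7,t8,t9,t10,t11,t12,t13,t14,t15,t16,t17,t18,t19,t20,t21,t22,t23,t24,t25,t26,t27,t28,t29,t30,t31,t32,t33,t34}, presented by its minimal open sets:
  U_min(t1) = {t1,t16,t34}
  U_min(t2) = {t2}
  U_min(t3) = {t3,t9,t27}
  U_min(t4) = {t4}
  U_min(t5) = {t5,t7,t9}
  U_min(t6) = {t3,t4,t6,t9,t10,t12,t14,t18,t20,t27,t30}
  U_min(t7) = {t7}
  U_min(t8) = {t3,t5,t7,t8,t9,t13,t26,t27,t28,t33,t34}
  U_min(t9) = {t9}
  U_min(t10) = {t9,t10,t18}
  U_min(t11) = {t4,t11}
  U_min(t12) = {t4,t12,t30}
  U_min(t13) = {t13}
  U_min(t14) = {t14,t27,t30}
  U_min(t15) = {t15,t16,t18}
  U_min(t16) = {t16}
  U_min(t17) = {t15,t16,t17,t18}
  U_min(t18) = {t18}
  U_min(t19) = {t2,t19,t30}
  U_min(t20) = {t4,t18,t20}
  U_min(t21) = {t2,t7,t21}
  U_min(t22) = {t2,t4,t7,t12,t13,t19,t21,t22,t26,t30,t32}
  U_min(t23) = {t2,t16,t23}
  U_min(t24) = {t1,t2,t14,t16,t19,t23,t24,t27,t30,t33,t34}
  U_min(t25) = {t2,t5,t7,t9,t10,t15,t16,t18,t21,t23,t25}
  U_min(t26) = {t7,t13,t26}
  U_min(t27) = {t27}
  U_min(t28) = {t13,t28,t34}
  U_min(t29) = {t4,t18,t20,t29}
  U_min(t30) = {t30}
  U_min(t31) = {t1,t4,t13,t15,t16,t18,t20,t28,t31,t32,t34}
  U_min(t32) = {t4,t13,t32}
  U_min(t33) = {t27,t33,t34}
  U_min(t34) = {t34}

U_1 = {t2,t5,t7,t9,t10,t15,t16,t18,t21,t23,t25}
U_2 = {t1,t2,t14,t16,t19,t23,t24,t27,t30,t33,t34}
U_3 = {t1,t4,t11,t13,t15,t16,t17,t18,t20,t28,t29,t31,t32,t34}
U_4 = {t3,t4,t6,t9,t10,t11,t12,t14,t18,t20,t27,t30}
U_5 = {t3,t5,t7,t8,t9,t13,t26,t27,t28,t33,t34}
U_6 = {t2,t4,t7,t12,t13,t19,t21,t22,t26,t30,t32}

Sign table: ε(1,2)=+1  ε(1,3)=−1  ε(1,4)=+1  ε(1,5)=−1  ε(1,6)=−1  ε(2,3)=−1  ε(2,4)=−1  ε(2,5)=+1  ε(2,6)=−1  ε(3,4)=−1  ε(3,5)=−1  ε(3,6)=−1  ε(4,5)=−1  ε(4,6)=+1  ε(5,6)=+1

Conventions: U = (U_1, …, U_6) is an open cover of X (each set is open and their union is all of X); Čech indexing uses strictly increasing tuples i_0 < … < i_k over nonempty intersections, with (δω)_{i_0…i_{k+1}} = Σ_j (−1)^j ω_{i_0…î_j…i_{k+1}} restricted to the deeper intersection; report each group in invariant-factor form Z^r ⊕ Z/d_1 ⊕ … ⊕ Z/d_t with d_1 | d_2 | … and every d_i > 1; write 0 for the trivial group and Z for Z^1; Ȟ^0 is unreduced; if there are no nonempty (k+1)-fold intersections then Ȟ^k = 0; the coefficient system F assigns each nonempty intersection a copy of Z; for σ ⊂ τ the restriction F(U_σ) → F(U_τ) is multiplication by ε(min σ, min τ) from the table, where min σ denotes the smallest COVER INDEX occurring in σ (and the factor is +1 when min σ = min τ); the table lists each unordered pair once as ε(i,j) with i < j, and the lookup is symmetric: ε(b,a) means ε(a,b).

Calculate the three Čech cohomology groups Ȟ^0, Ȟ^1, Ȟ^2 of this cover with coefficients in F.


Ȟ^0(U;F) ≅ 0, Ȟ^1(U;F) ≅ Z/2 and Ȟ^2(U;F) ≅ Z

nonempty overlaps:
  U12={t2,t16,t23} U13={t15,t16,t18} U14={t9,t10,t18} U15={t5,t7,t9} U16={t2,t7,t21} U23={t1,t16,t34} U24={t14,t27,t30} U25={t27,t33,t34} U26={t2,t19,t30} U34={t4,t11,t18,t20} U35={t13,t28,t34} U36={t4,t13,t32} U45={t3,t9,t27} U46={t4,t12,t30} U56={t7,t13,t26}
  U123={t16} U126={t2} U134={t18} U145={t9} U156={t7} U235={t34} U245={t27} U246={t30} U346={t4} U356={t13}
C dims 6,15,10; δ0: rk 6, SNF 1^5·2; δ1: rk 9, SNF 1^9
degree 0: 6−6−0 = 0 → Ȟ^0 ≅ 0
degree 1: 15−9−6 = 0 plus torsion [2] → Ȟ^1 ≅ Z/2
degree 2: 10−0−9 = 1 → Ȟ^2 ≅ Z


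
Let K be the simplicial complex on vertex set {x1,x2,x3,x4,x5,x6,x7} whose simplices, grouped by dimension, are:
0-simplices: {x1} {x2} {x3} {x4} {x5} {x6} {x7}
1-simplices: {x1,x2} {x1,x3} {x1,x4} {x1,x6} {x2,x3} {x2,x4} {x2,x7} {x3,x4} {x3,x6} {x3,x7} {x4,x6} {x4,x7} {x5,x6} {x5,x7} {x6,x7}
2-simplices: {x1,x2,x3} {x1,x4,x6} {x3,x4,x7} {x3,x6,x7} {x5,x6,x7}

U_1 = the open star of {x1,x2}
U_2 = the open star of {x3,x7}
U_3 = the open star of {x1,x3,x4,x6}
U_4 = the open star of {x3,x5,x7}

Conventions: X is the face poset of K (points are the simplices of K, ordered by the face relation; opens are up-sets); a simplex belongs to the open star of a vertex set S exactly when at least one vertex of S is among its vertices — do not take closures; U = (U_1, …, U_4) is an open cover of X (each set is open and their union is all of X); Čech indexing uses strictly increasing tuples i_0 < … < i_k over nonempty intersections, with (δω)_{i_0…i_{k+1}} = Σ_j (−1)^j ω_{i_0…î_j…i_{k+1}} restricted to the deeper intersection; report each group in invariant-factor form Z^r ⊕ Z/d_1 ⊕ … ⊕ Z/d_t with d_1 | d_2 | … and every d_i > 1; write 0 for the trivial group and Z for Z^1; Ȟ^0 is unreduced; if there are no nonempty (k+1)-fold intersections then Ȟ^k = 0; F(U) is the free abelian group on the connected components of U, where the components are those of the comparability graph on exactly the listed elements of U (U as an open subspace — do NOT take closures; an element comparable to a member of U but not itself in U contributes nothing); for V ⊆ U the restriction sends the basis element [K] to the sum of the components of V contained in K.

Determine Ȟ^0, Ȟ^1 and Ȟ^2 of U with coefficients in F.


Ȟ^0 ≅ Z, Ȟ^1 ≅ Z^2 and Ȟ^2 ≅ 0

nerve simplices:
  U1={{x1},{x2},{x1,x2},{x1,x3},{x1,x4},{x1,x6},{x2,x3},{x2,x4},{x2,x7},{x1,x2,x3},{x1,x4,x6}} U2={{x3},{x7},{x1,x3},{x2,x3},{x2,x7},{x3,x4},{x3,x6},{x3,x7},{x4,x7},{x5,x7},{x6,x7},{x1,x2,x3},{x3,x4,x7},{x3,x6,x7},{x5,x6,x7}} U3={{x1},{x3},{x4},{x6},{x1,x2},{x1,x3},{x1,x4},{x1,x6},{x2,x3},{x2,x4},{x3,x4},{x3,x6},{x3,x7},{x4,x6},{x4,x7},{x5,x6},{x6,x7},{x1,x2,x3},{x1,x4,x6},{x3,x4,x7},{x3,x6,x7},{x5,x6,x7}} U4={{x3},{x5},{x7},{x1,x3},{x2,x3},{x2,x7},{x3,x4},{x3,x6},{x3,x7},{x4,x7},{x5,x6},{x5,x7},{x6,x7},{x1,x2,x3},{x3,x4,x7},{x3,x6,x7},{x5,x6,x7}}
  U12={{x1,x3},{x2,x3},{x2,x7},{x1,x2,x3}} U13={{x1},{x1,x2},{x1,x3},{x1,x4},{x1,x6},{x2,x3},{x2,x4},{x1,x2,x3},{x1,x4,x6}} U14={{x1,x3},{x2,x3},{x2,x7},{x1,x2,x3}} U23={{x3},{x1,x3},{x2,x3},{x3,x4},{x3,x6},{x3,x7},{x4,x7},{x6,x7},{x1,x2,x3},{x3,x4,x7},{x3,x6,x7},{x5,x6,x7}} U24={{x3},{x7},{x1,x3},{x2,x3},{x2,x7},{x3,x4},{x3,x6},{x3,x7},{x4,x7},{x5,x7},{x6,x7},{x1,x2,x3},{x3,x4,x7},{x3,x6,x7},{x5,x6,x7}} U34={{x3},{x1,x3},{x2,x3},{x3,x4},{x3,x6},{x3,x7},{x4,x7},{x5,x6},{x6,x7},{x1,x2,x3},{x3,x4,x7},{x3,x6,x7},{x5,x6,x7}}
  U123={{x1,x3},{x2,x3},{x1,x2,x3}} U124={{x1,x3},{x2,x3},{x2,x7},{x1,x2,x3}} U134={{x1,x3},{x2,x3},{x1,x2,x3}} U234={{x3},{x1,x3},{x2,x3},{x3,x4},{x3,x6},{x3,x7},{x4,x7},{x6,x7},{x1,x2,x3},{x3,x4,x7},{x3,x6,x7},{x5,x6,x7}}
  U1234={{x1,x3},{x2,x3},{x1,x2,x3}}
components per intersection:
  U1: {{x1},{x2},{x1,x2},{x1,x3},{x1,x4},{x1,x6},{x2,x3},{x2,x4},{x2,x7},{x1,x2,x3},{x1,x4,x6}}
  U2: {{x3},{x7},{x1,x3},{x2,x3},{x2,x7},{x3,x4},{x3,x6},{x3,x7},{x4,x7},{x5,x7},{x6,x7},{x1,x2,x3},{x3,x4,x7},{x3,x6,x7},{x5,x6,x7}}
  U3: {{x1},{x3},{x4},{x6},{x1,x2},{x1,x3},{x1,x4},{x1,x6},{x2,x3},{x2,x4},{x3,x4},{x3,x6},{x3,x7},{x4,x6},{x4,x7},{x5,x6},{x6,x7},{x1,x2,x3},{x1,x4,x6},{x3,x4,x7},{x3,x6,x7},{x5,x6,x7}}
  U4: {{x3},{x5},{x7},{x1,x3},{x2,x3},{x2,x7},{x3,x4},{x3,x6},{x3,x7},{x4,x7},{x5,x6},{x5,x7},{x6,x7},{x1,x2,x3},{x3,x4,x7},{x3,x6,x7},{x5,x6,x7}}
  U12: {{x1,x3},{x2,x3},{x1,x2,x3}} {{x2,x7}}
  U13: {{x1},{x1,x2},{x1,x3},{x1,x4},{x1,x6},{x2,x3},{x1,x2,x3},{x1,x4,x6}} {{x2,x4}}
  U14: {{x1,x3},{x2,x3},{x1,x2,x3}} {{x2,x7}}
  U23: {{x3},{x1,x3},{x2,x3},{x3,x4},{x3,x6},{x3,x7},{x4,x7},{x6,x7},{x1,x2,x3},{x3,x4,x7},{x3,x6,x7},{x5,x6,x7}}
  U24: {{x3},{x7},{x1,x3},{x2,x3},{x2,x7},{x3,x4},{x3,x6},{x3,x7},{x4,x7},{x5,x7},{x6,x7},{x1,x2,x3},{x3,x4,x7},{x3,x6,x7},{x5,x6,x7}}
  U34: {{x3},{x1,x3},{x2,x3},{x3,x4},{x3,x6},{x3,x7},{x4,x7},{x5,x6},{x6,x7},{x1,x2,x3},{x3,x4,x7},{x3,x6,x7},{x5,x6,x7}}
  U123: {{x1,x3},{x2,x3},{x1,x2,x3}}
  U124: {{x1,x3},{x2,x3},{x1,x2,x3}} {{x2,x7}}
  U134: {{x1,x3},{x2,x3},{x1,x2,x3}}
  U234: {{x3},{x1,x3},{x2,x3},{x3,x4},{x3,x6},{x3,x7},{x4,x7},{x6,x7},{x1,x2,x3},{x3,x4,x7},{x3,x6,x7},{x5,x6,x7}}
  U1234: {{x1,x3},{x2,x3},{x1,x2,x3}}
C dims 4,9,5,1; δ0: rk 3, SNF 1^3; δ1: rk 4, SNF 1^4; δ2: rk 1, SNF 1^1
degree 0: 4−3−0 = 1 → Ȟ^0 ≅ Z
degree 1: 9−4−3 = 2 → Ȟ^1 ≅ Z^2
degree 2: 5−1−4 = 0 → Ȟ^2 ≅ 0


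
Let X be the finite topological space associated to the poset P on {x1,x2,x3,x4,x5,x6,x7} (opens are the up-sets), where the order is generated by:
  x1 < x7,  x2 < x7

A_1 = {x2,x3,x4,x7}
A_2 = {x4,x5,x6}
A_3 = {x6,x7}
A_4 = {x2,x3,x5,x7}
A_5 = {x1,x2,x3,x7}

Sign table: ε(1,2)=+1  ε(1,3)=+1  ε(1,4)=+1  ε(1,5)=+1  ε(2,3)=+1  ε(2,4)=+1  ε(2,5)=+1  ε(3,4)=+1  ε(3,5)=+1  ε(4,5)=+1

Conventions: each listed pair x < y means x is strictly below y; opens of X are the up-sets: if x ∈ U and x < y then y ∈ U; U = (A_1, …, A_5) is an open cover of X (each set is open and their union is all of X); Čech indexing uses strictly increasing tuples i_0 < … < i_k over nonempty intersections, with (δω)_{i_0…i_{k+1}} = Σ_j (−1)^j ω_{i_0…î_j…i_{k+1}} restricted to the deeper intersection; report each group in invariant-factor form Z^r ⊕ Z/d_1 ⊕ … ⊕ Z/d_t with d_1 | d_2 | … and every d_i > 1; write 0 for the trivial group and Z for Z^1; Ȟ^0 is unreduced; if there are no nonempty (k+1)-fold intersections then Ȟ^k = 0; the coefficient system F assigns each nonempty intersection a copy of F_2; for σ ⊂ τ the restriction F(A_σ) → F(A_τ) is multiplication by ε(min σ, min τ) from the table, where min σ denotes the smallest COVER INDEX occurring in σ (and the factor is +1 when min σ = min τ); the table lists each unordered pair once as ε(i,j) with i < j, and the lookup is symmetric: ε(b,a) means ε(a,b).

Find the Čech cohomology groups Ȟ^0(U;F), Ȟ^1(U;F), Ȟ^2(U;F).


Ȟ^0 ≅ Z/2, Ȟ^1 ≅ Z/2 ⊕ Z/2 and Ȟ^2 ≅ 0

nonempty overlaps:
  A12={x4} A13={x7} A14={x2,x3,x7} A15={x2,x3,x7} A23={x6} A24={x5} A34={x7} A35={x7} A45={x2,x3,x7}
  A134={x7} A135={x7} A145={x2,x3,x7} A345={x7}
  A1345={x7}
C dims 5,9,4,1; δ0: rk_F2 4; δ1: rk_F2 3; δ2: rk_F2 1
degree 0: 5−4−0 = 1 → Ȟ^0 ≅ Z/2
degree 1: 9−3−4 = 2 → Ȟ^1 ≅ Z/2 ⊕ Z/2
degree 2: 4−1−3 = 0 → Ȟ^2 ≅ 0


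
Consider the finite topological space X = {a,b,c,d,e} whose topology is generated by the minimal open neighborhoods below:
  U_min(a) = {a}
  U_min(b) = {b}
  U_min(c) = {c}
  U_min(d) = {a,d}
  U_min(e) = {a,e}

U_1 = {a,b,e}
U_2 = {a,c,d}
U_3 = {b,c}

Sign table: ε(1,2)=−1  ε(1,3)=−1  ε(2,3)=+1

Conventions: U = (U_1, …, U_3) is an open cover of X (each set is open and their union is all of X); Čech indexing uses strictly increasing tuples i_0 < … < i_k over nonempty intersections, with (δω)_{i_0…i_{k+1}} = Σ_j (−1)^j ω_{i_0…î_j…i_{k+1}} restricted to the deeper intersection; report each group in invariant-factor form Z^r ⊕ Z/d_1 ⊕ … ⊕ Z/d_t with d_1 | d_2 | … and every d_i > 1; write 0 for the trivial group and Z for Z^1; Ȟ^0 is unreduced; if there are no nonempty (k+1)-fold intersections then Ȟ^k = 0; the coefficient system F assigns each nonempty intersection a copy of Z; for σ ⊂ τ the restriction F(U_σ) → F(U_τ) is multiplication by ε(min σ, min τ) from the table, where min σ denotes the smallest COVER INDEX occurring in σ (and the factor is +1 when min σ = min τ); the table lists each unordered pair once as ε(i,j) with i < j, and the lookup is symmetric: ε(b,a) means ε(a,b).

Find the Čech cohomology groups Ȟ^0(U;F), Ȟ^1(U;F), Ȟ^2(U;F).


nerve simplices:
  U12={a} U13={b} U23={c}
C dims 3,3; δ0: rk 2, SNF 1^2
degree 0: 3−2−0 = 1 → Ȟ^0 ≅ Z
degree 1: 3−0−2 = 1 → Ȟ^1 ≅ Z
degree 2: 0−0−0 = 0 → Ȟ^2 ≅ 0

Ȟ^0 ≅ Z,  Ȟ^1 ≅ Z,  Ȟ^2 ≅ 0


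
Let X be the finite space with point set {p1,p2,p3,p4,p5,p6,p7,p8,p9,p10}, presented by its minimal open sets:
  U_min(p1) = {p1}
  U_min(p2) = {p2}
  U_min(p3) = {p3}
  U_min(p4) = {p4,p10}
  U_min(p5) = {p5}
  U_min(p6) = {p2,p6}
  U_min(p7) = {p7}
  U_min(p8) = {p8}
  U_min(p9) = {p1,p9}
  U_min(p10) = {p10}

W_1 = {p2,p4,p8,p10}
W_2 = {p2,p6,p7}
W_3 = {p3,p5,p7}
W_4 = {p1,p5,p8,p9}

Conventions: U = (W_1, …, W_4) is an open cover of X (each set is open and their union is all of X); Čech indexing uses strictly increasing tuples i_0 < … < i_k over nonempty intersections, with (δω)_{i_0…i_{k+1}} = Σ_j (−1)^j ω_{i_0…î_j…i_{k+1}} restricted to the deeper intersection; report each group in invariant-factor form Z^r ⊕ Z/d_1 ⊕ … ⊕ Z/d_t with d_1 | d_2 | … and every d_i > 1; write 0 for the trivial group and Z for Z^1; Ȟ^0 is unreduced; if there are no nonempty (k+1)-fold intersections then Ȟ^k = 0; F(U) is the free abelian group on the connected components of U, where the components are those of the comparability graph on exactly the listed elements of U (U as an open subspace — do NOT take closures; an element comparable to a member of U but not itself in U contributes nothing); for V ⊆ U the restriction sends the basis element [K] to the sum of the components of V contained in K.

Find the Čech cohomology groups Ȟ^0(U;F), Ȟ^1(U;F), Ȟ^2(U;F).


Ȟ^0 ≅ Z^7; Ȟ^1 ≅ 0; Ȟ^2 ≅ 0

nonempty intersections:
  W12={p2} W14={p8} W23={p7} W34={p5}
components per intersection:
  W1: {p2} {p4,p10} {p8}
  W2: {p2,p6} {p7}
  W3: {p3} {p5} {p7}
  W4: {p1,p9} {p5} {p8}
  W12: {p2}
  W14: {p8}
  W23: {p7}
  W34: {p5}
C dims 11,4; δ0: rk 4, SNF 1^4
Ȟ^0: (11−4)−0=7 ⇒ Z^7
Ȟ^1: (4−0)−4=0 ⇒ 0
Ȟ^2: (0−0)−0=0 ⇒ 0


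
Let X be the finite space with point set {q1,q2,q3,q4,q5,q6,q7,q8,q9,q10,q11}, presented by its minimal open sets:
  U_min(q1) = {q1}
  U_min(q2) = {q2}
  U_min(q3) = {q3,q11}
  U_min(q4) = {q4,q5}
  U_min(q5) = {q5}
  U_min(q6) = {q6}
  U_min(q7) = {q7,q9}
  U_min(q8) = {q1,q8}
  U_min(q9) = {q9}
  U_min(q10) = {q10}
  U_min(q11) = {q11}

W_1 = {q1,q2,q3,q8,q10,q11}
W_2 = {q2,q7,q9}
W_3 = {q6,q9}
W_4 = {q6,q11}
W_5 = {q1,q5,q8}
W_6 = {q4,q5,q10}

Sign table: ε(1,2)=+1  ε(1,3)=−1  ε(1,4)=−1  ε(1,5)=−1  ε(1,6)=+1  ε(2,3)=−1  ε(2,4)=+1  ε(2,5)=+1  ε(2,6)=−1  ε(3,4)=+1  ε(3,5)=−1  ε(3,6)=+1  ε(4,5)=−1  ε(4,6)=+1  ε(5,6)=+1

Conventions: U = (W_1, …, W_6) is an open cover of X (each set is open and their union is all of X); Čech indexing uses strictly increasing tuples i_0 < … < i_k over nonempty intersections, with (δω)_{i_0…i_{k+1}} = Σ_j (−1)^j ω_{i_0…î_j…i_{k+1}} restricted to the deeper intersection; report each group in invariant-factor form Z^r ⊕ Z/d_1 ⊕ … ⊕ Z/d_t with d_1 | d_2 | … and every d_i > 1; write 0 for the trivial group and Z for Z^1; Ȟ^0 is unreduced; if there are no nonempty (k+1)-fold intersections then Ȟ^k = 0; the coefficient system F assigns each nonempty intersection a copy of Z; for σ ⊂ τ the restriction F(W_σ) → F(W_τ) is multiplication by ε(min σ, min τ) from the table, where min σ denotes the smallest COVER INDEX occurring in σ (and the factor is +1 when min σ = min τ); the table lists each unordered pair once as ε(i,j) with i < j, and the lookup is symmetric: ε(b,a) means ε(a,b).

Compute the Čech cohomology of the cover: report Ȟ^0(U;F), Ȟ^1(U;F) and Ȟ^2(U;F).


cover nerve:
  W12={q2} W14={q11} W15={q1,q8} W16={q10} W23={q9} W34={q6} W56={q5}
C dims 6,7; δ0: rk 6, SNF 1^5·2
Ȟ^0: (6−6)−0=0 ⇒ 0
Ȟ^1: (7−0)−6=1 plus torsion [2] ⇒ Z ⊕ Z/2
Ȟ^2: (0−0)−0=0 ⇒ 0

Ȟ^0 = 0, Ȟ^1 = Z ⊕ Z/2, Ȟ^2 = 0


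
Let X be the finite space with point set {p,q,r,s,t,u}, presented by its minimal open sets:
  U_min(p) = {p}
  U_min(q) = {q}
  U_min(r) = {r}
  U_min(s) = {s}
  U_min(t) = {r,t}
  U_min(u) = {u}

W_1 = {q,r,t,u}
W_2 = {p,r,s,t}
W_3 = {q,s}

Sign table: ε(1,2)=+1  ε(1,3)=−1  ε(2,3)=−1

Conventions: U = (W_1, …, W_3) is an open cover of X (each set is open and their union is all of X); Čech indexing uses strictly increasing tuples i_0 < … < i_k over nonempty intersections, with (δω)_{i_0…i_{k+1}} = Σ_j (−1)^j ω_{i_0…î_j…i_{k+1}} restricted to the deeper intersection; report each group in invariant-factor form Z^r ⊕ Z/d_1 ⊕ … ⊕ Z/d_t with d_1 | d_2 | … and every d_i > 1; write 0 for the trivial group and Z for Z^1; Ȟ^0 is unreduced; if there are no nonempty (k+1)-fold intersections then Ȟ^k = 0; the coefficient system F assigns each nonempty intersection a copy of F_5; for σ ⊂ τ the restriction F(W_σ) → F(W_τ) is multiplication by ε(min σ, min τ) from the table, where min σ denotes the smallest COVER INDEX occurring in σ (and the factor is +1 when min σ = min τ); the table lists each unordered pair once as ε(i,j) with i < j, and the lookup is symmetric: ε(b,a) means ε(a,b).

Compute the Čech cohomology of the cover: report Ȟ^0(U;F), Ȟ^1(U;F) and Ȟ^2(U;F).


nonempty intersections:
  W12={r,t} W13={q} W23={s}
C dims 3,3; δ0: rk_F5 2
Ȟ^0: (3−2)−0=1 ⇒ Z/5
Ȟ^1: (3−0)−2=1 ⇒ Z/5
Ȟ^2: (0−0)−0=0 ⇒ 0

Ȟ^0 = Z/5, Ȟ^1 = Z/5 and Ȟ^2 = 0


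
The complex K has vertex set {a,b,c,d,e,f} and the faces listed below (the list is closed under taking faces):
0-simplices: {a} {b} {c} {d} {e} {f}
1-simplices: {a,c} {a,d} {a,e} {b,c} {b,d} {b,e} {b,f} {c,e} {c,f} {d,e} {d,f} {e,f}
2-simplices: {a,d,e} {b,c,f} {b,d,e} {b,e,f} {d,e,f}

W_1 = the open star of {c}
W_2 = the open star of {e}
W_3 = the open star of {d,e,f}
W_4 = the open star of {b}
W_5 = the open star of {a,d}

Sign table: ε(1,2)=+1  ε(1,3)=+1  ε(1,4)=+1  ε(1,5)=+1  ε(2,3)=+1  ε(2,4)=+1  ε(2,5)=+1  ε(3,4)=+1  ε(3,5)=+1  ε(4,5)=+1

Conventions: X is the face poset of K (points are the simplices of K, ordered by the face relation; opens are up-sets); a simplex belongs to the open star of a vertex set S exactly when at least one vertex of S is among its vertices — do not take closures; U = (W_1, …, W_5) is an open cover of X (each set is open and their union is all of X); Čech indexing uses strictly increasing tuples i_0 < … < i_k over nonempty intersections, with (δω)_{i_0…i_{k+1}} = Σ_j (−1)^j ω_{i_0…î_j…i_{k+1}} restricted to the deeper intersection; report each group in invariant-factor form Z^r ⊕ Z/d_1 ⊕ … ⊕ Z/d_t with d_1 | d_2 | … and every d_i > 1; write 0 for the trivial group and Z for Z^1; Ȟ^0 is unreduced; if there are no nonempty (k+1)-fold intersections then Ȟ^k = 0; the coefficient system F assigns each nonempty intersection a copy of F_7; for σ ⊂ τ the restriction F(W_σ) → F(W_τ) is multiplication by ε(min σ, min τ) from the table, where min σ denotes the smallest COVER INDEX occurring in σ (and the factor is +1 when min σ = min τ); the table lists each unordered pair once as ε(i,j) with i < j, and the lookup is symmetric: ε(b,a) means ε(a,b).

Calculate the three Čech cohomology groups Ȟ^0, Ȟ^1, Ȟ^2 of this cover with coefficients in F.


Ȟ^0 ≅ Z/7, Ȟ^1 ≅ Z/7, Ȟ^2 ≅ 0

cover nerve:
  W1={{c},{a,c},{b,c},{c,e},{c,f},{b,c,f}} W2={{e},{a,e},{b,e},{c,e},{d,e},{e,f},{a,d,e},{b,d,e},{b,e,f},{d,e,f}} W3={{d},{e},{f},{a,d},{a,e},{b,d},{b,e},{b,f},{c,e},{c,f},{d,e},{d,f},{e,f},{a,d,e},{b,c,f},{b,d,e},{b,e,f},{d,e,f}} W4={{b},{b,c},{b,d},{b,e},{b,f},{b,c,f},{b,d,e},{b,e,f}} W5={{a},{d},{a,c},{a,d},{a,e},{b,d},{d,e},{d,f},{a,d,e},{b,d,e},{d,e,f}}
  W12={{c,e}} W13={{c,e},{c,f},{b,c,f}} W14={{b,c},{b,c,f}} W15={{a,c}} W23={{e},{a,e},{b,e},{c,e},{d,e},{e,f},{a,d,e},{b,d,e},{b,e,f},{d,e,f}} W24={{b,e},{b,d,e},{b,e,f}} W25={{a,e},{d,e},{a,d,e},{b,d,e},{d,e,f}} W34={{b,d},{b,e},{b,f},{b,c,f},{b,d,e},{b,e,f}} W35={{d},{a,d},{a,e},{b,d},{d,e},{d,f},{a,d,e},{b,d,e},{d,e,f}} W45={{b,d},{b,d,e}}
  W123={{c,e}} W134={{b,c,f}} W234={{b,e},{b,d,e},{b,e,f}} W235={{a,e},{d,e},{a,d,e},{b,d,e},{d,e,f}} W245={{b,d,e}} W345={{b,d},{b,d,e}}
  W2345={{b,d,e}}
C dims 5,10,6,1; δ0: rk_F7 4; δ1: rk_F7 5; δ2: rk_F7 1
Ȟ^0: (5−4)−0=1 ⇒ Z/7
Ȟ^1: (10−5)−4=1 ⇒ Z/7
Ȟ^2: (6−1)−5=0 ⇒ 0
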